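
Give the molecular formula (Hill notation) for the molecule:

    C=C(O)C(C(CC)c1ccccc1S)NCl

Heavy atoms from the SMILES: 12 C, 1 Cl, 1 N, 1 O, 1 S.
Implicit hydrogens by atom environment:
  4 × C (aromatic): 1 H each → 4
  2 × C: 2 H each → 4
  2 × C: 1 H each → 2
  2 × C (aromatic): no H
  1 × C: 3 H
  1 × C: no H
  1 × Cl: no H
  1 × N: 1 H
  1 × O: 1 H
  1 × S: 1 H
  Total hydrogens = 16.
Molecular formula: C12H16ClNOS

C12H16ClNOS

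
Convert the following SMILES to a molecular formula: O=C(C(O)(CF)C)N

Heavy atoms from the SMILES: 4 C, 1 F, 1 N, 2 O.
Implicit hydrogens by atom environment:
  2 × C: no H
  1 × C: 3 H
  1 × C: 2 H
  1 × F: no H
  1 × N: 2 H
  1 × O: 1 H
  1 × O: no H
  Total hydrogens = 8.
Molecular formula: C4H8FNO2

C4H8FNO2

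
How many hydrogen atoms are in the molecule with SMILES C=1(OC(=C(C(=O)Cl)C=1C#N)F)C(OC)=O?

3

Hydrogens are implicit in SMILES; fill each atom to its normal valence:
  4 × C (aromatic): no H
  3 × C: no H
  3 × O: no H
  1 × C: 3 H
  1 × Cl: no H
  1 × F: no H
  1 × N: no H
  1 × O (aromatic): no H
  Total hydrogens = 3.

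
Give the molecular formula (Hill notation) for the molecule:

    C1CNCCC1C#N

Heavy atoms from the SMILES: 6 C, 2 N.
Implicit hydrogens by atom environment:
  4 × C: 2 H each → 8
  1 × C: 1 H
  1 × C: no H
  1 × N: 1 H
  1 × N: no H
  Total hydrogens = 10.
Molecular formula: C6H10N2

C6H10N2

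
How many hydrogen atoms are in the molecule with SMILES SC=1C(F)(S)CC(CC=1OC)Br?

Hydrogens are implicit in SMILES; fill each atom to its normal valence:
  3 × C: no H
  2 × C: 2 H each → 4
  2 × S: 1 H each → 2
  1 × Br: no H
  1 × C: 3 H
  1 × C: 1 H
  1 × F: no H
  1 × O: no H
  Total hydrogens = 10.

10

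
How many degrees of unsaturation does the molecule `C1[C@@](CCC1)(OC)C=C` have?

Molecular formula from the SMILES: C8H14O.
DoU = (2C + 2 + N − H − X)/2 = (2·8 + 2 + 0 − 14 − 0)/2 = 4/2 = 2.
(Structurally: 1 ring(s) + 1 π bond(s) = 2.)

2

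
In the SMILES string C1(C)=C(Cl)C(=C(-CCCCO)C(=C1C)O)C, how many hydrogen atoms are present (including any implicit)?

19

Hydrogens are implicit in SMILES; fill each atom to its normal valence:
  6 × C (aromatic): no H
  4 × C: 2 H each → 8
  3 × C: 3 H each → 9
  2 × O: 1 H each → 2
  1 × Cl: no H
  Total hydrogens = 19.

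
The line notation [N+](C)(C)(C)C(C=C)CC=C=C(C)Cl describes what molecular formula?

Heavy atoms from the SMILES: 11 C, 1 Cl, 1 N.
Implicit hydrogens by atom environment:
  4 × C: 3 H each → 12
  3 × C: 1 H each → 3
  2 × C: 2 H each → 4
  2 × C: no H
  1 × Cl: no H
  1 × N (charge +1): no H
  Total hydrogens = 19.
Net charge +1.
Molecular formula: C11H19ClN+

C11H19ClN+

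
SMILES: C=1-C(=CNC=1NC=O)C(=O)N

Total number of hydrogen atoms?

Hydrogens are implicit in SMILES; fill each atom to its normal valence:
  2 × C (aromatic): 1 H each → 2
  2 × C (aromatic): no H
  2 × O: no H
  1 × C: 1 H
  1 × C: no H
  1 × N: 2 H
  1 × N (aromatic): 1 H
  1 × N: 1 H
  Total hydrogens = 7.

7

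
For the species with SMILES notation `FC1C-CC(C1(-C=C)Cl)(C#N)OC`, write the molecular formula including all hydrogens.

Heavy atoms from the SMILES: 9 C, 1 Cl, 1 F, 1 N, 1 O.
Implicit hydrogens by atom environment:
  3 × C: 2 H each → 6
  3 × C: no H
  2 × C: 1 H each → 2
  1 × C: 3 H
  1 × Cl: no H
  1 × F: no H
  1 × N: no H
  1 × O: no H
  Total hydrogens = 11.
Molecular formula: C9H11ClFNO

C9H11ClFNO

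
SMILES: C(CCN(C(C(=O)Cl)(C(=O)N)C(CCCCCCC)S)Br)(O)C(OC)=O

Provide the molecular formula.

Heavy atoms from the SMILES: 1 Br, 16 C, 1 Cl, 2 N, 5 O, 1 S.
Implicit hydrogens by atom environment:
  8 × C: 2 H each → 16
  4 × C: no H
  4 × O: no H
  2 × C: 3 H each → 6
  2 × C: 1 H each → 2
  1 × Br: no H
  1 × Cl: no H
  1 × N: 2 H
  1 × N: no H
  1 × O: 1 H
  1 × S: 1 H
  Total hydrogens = 28.
Molecular formula: C16H28BrClN2O5S

C16H28BrClN2O5S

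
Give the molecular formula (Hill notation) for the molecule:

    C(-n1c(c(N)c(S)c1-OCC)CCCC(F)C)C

C13H23FN2OS

Heavy atoms from the SMILES: 13 C, 1 F, 2 N, 1 O, 1 S.
Implicit hydrogens by atom environment:
  5 × C: 2 H each → 10
  4 × C (aromatic): no H
  3 × C: 3 H each → 9
  1 × C: 1 H
  1 × F: no H
  1 × N: 2 H
  1 × N (aromatic): no H
  1 × O: no H
  1 × S: 1 H
  Total hydrogens = 23.
Molecular formula: C13H23FN2OS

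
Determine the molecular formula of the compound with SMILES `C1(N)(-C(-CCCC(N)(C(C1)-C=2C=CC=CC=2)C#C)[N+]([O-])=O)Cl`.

C16H20ClN3O2

Heavy atoms from the SMILES: 16 C, 1 Cl, 3 N, 2 O.
Implicit hydrogens by atom environment:
  5 × C (aromatic): 1 H each → 5
  4 × C: 2 H each → 8
  3 × C: 1 H each → 3
  3 × C: no H
  2 × N: 2 H each → 4
  1 × C (aromatic): no H
  1 × Cl: no H
  1 × N (charge +1): no H
  1 × O: no H
  1 × O (charge -1): no H
  Total hydrogens = 20.
Molecular formula: C16H20ClN3O2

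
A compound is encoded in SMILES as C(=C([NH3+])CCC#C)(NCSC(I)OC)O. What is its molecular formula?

C9H16IN2O2S+

Heavy atoms from the SMILES: 9 C, 1 I, 2 N, 2 O, 1 S.
Implicit hydrogens by atom environment:
  3 × C: 2 H each → 6
  3 × C: no H
  2 × C: 1 H each → 2
  1 × C: 3 H
  1 × I: no H
  1 × N (charge +1): 3 H
  1 × N: 1 H
  1 × O: 1 H
  1 × O: no H
  1 × S: no H
  Total hydrogens = 16.
Net charge +1.
Molecular formula: C9H16IN2O2S+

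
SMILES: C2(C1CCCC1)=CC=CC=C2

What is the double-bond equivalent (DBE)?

5

Molecular formula from the SMILES: C11H14.
DoU = (2C + 2 + N − H − X)/2 = (2·11 + 2 + 0 − 14 − 0)/2 = 10/2 = 5.
(Structurally: 2 ring(s) + 3 π bond(s) = 5.)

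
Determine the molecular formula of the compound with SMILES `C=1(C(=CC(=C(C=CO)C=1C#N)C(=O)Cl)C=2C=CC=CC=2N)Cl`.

Heavy atoms from the SMILES: 16 C, 2 Cl, 2 N, 2 O.
Implicit hydrogens by atom environment:
  7 × C (aromatic): no H
  5 × C (aromatic): 1 H each → 5
  2 × C: 1 H each → 2
  2 × C: no H
  2 × Cl: no H
  1 × N: 2 H
  1 × N: no H
  1 × O: 1 H
  1 × O: no H
  Total hydrogens = 10.
Molecular formula: C16H10Cl2N2O2

C16H10Cl2N2O2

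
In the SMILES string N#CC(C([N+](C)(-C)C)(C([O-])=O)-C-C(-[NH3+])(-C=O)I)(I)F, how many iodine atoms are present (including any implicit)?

The symbol for iodine appears 2 times in the SMILES.

2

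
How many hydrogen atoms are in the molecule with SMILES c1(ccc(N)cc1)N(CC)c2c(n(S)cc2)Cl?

Hydrogens are implicit in SMILES; fill each atom to its normal valence:
  6 × C (aromatic): 1 H each → 6
  4 × C (aromatic): no H
  1 × C: 3 H
  1 × C: 2 H
  1 × Cl: no H
  1 × N: 2 H
  1 × N (aromatic): no H
  1 × N: no H
  1 × S: 1 H
  Total hydrogens = 14.

14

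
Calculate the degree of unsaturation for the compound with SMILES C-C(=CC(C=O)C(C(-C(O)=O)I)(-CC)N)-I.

Molecular formula from the SMILES: C10H15I2NO3.
DoU = (2C + 2 + N − H − X)/2 = (2·10 + 2 + 1 − 15 − 2)/2 = 6/2 = 3.
(Structurally: 0 ring(s) + 3 π bond(s) = 3.)

3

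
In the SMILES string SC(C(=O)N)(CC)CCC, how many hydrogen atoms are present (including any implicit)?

15

Hydrogens are implicit in SMILES; fill each atom to its normal valence:
  3 × C: 2 H each → 6
  2 × C: 3 H each → 6
  2 × C: no H
  1 × N: 2 H
  1 × O: no H
  1 × S: 1 H
  Total hydrogens = 15.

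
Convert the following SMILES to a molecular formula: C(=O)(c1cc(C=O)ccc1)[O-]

Heavy atoms from the SMILES: 8 C, 3 O.
Implicit hydrogens by atom environment:
  4 × C (aromatic): 1 H each → 4
  2 × C (aromatic): no H
  2 × O: no H
  1 × C: 1 H
  1 × C: no H
  1 × O (charge -1): no H
  Total hydrogens = 5.
Net charge -1.
Molecular formula: C8H5O3-

C8H5O3-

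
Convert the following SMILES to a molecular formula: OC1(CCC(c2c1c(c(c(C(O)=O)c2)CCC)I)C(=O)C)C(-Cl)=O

Heavy atoms from the SMILES: 17 C, 1 Cl, 1 I, 5 O.
Implicit hydrogens by atom environment:
  5 × C (aromatic): no H
  4 × C: 2 H each → 8
  4 × C: no H
  3 × O: no H
  2 × C: 3 H each → 6
  2 × O: 1 H each → 2
  1 × C (aromatic): 1 H
  1 × C: 1 H
  1 × Cl: no H
  1 × I: no H
  Total hydrogens = 18.
Molecular formula: C17H18ClIO5

C17H18ClIO5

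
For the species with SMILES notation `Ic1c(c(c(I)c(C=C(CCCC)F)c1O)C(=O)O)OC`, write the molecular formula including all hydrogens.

Heavy atoms from the SMILES: 14 C, 1 F, 2 I, 4 O.
Implicit hydrogens by atom environment:
  6 × C (aromatic): no H
  3 × C: 2 H each → 6
  2 × C: 3 H each → 6
  2 × C: no H
  2 × I: no H
  2 × O: 1 H each → 2
  2 × O: no H
  1 × C: 1 H
  1 × F: no H
  Total hydrogens = 15.
Molecular formula: C14H15FI2O4

C14H15FI2O4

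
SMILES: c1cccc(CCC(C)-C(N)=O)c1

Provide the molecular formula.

C11H15NO

Heavy atoms from the SMILES: 11 C, 1 N, 1 O.
Implicit hydrogens by atom environment:
  5 × C (aromatic): 1 H each → 5
  2 × C: 2 H each → 4
  1 × C: 3 H
  1 × C: 1 H
  1 × C: no H
  1 × C (aromatic): no H
  1 × N: 2 H
  1 × O: no H
  Total hydrogens = 15.
Molecular formula: C11H15NO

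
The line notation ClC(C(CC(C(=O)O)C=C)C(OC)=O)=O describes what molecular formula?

C9H11ClO5

Heavy atoms from the SMILES: 9 C, 1 Cl, 5 O.
Implicit hydrogens by atom environment:
  4 × O: no H
  3 × C: 1 H each → 3
  3 × C: no H
  2 × C: 2 H each → 4
  1 × C: 3 H
  1 × Cl: no H
  1 × O: 1 H
  Total hydrogens = 11.
Molecular formula: C9H11ClO5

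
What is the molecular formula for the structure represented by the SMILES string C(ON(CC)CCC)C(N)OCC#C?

C10H20N2O2

Heavy atoms from the SMILES: 10 C, 2 N, 2 O.
Implicit hydrogens by atom environment:
  5 × C: 2 H each → 10
  2 × C: 3 H each → 6
  2 × C: 1 H each → 2
  2 × O: no H
  1 × C: no H
  1 × N: 2 H
  1 × N: no H
  Total hydrogens = 20.
Molecular formula: C10H20N2O2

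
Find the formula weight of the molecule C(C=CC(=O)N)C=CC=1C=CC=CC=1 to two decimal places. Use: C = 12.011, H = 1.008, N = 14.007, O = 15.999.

Molecular formula: C12H13NO.
M = 12×12.011 + 13×1.008 + 1×14.007 + 1×15.999 = 187.24 g/mol.

187.24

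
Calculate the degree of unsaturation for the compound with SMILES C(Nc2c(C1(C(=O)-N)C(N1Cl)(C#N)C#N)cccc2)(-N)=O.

11

Molecular formula from the SMILES: C12H9ClN6O2.
DoU = (2C + 2 + N − H − X)/2 = (2·12 + 2 + 6 − 9 − 1)/2 = 22/2 = 11.
(Structurally: 2 ring(s) + 9 π bond(s) = 11.)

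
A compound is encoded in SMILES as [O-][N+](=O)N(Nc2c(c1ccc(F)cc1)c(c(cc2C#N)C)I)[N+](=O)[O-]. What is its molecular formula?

C14H9FIN5O4

Heavy atoms from the SMILES: 14 C, 1 F, 1 I, 5 N, 4 O.
Implicit hydrogens by atom environment:
  7 × C (aromatic): no H
  5 × C (aromatic): 1 H each → 5
  2 × N: no H
  2 × N (charge +1): no H
  2 × O: no H
  2 × O (charge -1): no H
  1 × C: 3 H
  1 × C: no H
  1 × F: no H
  1 × I: no H
  1 × N: 1 H
  Total hydrogens = 9.
Molecular formula: C14H9FIN5O4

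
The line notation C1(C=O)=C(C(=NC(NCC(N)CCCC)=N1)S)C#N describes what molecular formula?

C12H17N5OS

Heavy atoms from the SMILES: 12 C, 5 N, 1 O, 1 S.
Implicit hydrogens by atom environment:
  4 × C: 2 H each → 8
  4 × C (aromatic): no H
  2 × C: 1 H each → 2
  2 × N (aromatic): no H
  1 × C: 3 H
  1 × C: no H
  1 × N: 2 H
  1 × N: 1 H
  1 × N: no H
  1 × O: no H
  1 × S: 1 H
  Total hydrogens = 17.
Molecular formula: C12H17N5OS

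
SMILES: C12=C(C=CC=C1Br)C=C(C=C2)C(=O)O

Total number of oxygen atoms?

2

The symbol for oxygen appears 2 times in the SMILES.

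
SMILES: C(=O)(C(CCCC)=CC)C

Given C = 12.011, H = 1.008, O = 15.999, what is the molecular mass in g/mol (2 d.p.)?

Molecular formula: C9H16O.
M = 9×12.011 + 16×1.008 + 1×15.999 = 140.23 g/mol.

140.23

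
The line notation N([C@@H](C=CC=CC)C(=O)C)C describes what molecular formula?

Heavy atoms from the SMILES: 9 C, 1 N, 1 O.
Implicit hydrogens by atom environment:
  5 × C: 1 H each → 5
  3 × C: 3 H each → 9
  1 × C: no H
  1 × N: 1 H
  1 × O: no H
  Total hydrogens = 15.
Molecular formula: C9H15NO

C9H15NO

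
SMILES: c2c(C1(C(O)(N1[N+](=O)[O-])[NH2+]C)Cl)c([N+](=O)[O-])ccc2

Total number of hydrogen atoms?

Hydrogens are implicit in SMILES; fill each atom to its normal valence:
  4 × C (aromatic): 1 H each → 4
  2 × C: no H
  2 × C (aromatic): no H
  2 × N (charge +1): no H
  2 × O: no H
  2 × O (charge -1): no H
  1 × C: 3 H
  1 × Cl: no H
  1 × N (charge +1): 2 H
  1 × N: no H
  1 × O: 1 H
  Total hydrogens = 10.

10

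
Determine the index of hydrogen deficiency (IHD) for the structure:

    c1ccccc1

4

Molecular formula from the SMILES: C6H6.
DoU = (2C + 2 + N − H − X)/2 = (2·6 + 2 + 0 − 6 − 0)/2 = 8/2 = 4.
(Structurally: 1 ring(s) + 3 π bond(s) = 4.)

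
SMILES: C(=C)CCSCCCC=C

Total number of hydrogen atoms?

16

Hydrogens are implicit in SMILES; fill each atom to its normal valence:
  7 × C: 2 H each → 14
  2 × C: 1 H each → 2
  1 × S: no H
  Total hydrogens = 16.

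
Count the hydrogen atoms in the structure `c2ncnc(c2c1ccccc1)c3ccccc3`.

Hydrogens are implicit in SMILES; fill each atom to its normal valence:
  12 × C (aromatic): 1 H each → 12
  4 × C (aromatic): no H
  2 × N (aromatic): no H
  Total hydrogens = 12.

12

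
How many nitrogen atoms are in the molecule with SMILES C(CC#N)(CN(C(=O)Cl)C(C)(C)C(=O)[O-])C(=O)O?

The symbol for nitrogen appears 2 times in the SMILES.

2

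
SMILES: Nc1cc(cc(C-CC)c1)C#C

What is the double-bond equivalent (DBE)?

Molecular formula from the SMILES: C11H13N.
DoU = (2C + 2 + N − H − X)/2 = (2·11 + 2 + 1 − 13 − 0)/2 = 12/2 = 6.
(Structurally: 1 ring(s) + 5 π bond(s) = 6.)

6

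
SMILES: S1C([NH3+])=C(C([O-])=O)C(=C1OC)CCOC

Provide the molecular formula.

C9H13NO4S

Heavy atoms from the SMILES: 9 C, 1 N, 4 O, 1 S.
Implicit hydrogens by atom environment:
  4 × C (aromatic): no H
  3 × O: no H
  2 × C: 3 H each → 6
  2 × C: 2 H each → 4
  1 × C: no H
  1 × N (charge +1): 3 H
  1 × O (charge -1): no H
  1 × S (aromatic): no H
  Total hydrogens = 13.
Molecular formula: C9H13NO4S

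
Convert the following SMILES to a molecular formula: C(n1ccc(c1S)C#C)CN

C8H10N2S

Heavy atoms from the SMILES: 8 C, 2 N, 1 S.
Implicit hydrogens by atom environment:
  2 × C: 2 H each → 4
  2 × C (aromatic): 1 H each → 2
  2 × C (aromatic): no H
  1 × C: 1 H
  1 × C: no H
  1 × N: 2 H
  1 × N (aromatic): no H
  1 × S: 1 H
  Total hydrogens = 10.
Molecular formula: C8H10N2S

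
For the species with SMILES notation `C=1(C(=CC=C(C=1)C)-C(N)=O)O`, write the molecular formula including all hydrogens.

Heavy atoms from the SMILES: 8 C, 1 N, 2 O.
Implicit hydrogens by atom environment:
  3 × C (aromatic): 1 H each → 3
  3 × C (aromatic): no H
  1 × C: 3 H
  1 × C: no H
  1 × N: 2 H
  1 × O: 1 H
  1 × O: no H
  Total hydrogens = 9.
Molecular formula: C8H9NO2

C8H9NO2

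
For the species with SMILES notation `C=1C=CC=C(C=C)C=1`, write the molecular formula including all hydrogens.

C8H8

Heavy atoms from the SMILES: 8 C.
Implicit hydrogens by atom environment:
  5 × C (aromatic): 1 H each → 5
  1 × C: 2 H
  1 × C: 1 H
  1 × C (aromatic): no H
  Total hydrogens = 8.
Molecular formula: C8H8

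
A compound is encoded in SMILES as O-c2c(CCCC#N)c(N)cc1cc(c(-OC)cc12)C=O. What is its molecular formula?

Heavy atoms from the SMILES: 16 C, 2 N, 3 O.
Implicit hydrogens by atom environment:
  7 × C (aromatic): no H
  3 × C: 2 H each → 6
  3 × C (aromatic): 1 H each → 3
  2 × O: no H
  1 × C: 3 H
  1 × C: 1 H
  1 × C: no H
  1 × N: 2 H
  1 × N: no H
  1 × O: 1 H
  Total hydrogens = 16.
Molecular formula: C16H16N2O3

C16H16N2O3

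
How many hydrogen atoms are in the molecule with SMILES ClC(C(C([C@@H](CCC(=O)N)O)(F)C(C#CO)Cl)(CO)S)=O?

Hydrogens are implicit in SMILES; fill each atom to its normal valence:
  6 × C: no H
  3 × C: 2 H each → 6
  3 × O: 1 H each → 3
  2 × C: 1 H each → 2
  2 × Cl: no H
  2 × O: no H
  1 × F: no H
  1 × N: 2 H
  1 × S: 1 H
  Total hydrogens = 14.

14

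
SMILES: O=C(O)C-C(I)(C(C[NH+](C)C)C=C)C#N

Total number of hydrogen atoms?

16

Hydrogens are implicit in SMILES; fill each atom to its normal valence:
  3 × C: 2 H each → 6
  3 × C: no H
  2 × C: 3 H each → 6
  2 × C: 1 H each → 2
  1 × I: no H
  1 × N (charge +1): 1 H
  1 × N: no H
  1 × O: 1 H
  1 × O: no H
  Total hydrogens = 16.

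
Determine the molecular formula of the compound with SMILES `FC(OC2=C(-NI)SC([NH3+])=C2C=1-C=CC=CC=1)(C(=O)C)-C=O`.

Heavy atoms from the SMILES: 14 C, 1 F, 1 I, 2 N, 3 O, 1 S.
Implicit hydrogens by atom environment:
  5 × C (aromatic): 1 H each → 5
  5 × C (aromatic): no H
  3 × O: no H
  2 × C: no H
  1 × C: 3 H
  1 × C: 1 H
  1 × F: no H
  1 × I: no H
  1 × N (charge +1): 3 H
  1 × N: 1 H
  1 × S (aromatic): no H
  Total hydrogens = 13.
Net charge +1.
Molecular formula: C14H13FIN2O3S+

C14H13FIN2O3S+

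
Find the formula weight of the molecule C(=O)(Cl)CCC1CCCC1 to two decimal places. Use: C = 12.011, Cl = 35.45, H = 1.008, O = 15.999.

160.64

Molecular formula: C8H13ClO.
M = 8×12.011 + 1×35.45 + 13×1.008 + 1×15.999 = 160.64 g/mol.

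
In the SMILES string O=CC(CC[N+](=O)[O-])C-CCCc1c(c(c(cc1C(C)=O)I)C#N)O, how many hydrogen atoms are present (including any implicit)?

Hydrogens are implicit in SMILES; fill each atom to its normal valence:
  6 × C: 2 H each → 12
  5 × C (aromatic): no H
  3 × O: no H
  2 × C: 1 H each → 2
  2 × C: no H
  1 × C: 3 H
  1 × C (aromatic): 1 H
  1 × I: no H
  1 × N: no H
  1 × N (charge +1): no H
  1 × O: 1 H
  1 × O (charge -1): no H
  Total hydrogens = 19.

19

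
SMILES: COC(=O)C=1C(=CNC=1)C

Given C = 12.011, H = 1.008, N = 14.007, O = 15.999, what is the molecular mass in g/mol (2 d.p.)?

139.15

Molecular formula: C7H9NO2.
M = 7×12.011 + 9×1.008 + 1×14.007 + 2×15.999 = 139.15 g/mol.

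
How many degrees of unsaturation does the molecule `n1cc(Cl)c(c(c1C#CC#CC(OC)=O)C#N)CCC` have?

11

Molecular formula from the SMILES: C15H11ClN2O2.
DoU = (2C + 2 + N − H − X)/2 = (2·15 + 2 + 2 − 11 − 1)/2 = 22/2 = 11.
(Structurally: 1 ring(s) + 10 π bond(s) = 11.)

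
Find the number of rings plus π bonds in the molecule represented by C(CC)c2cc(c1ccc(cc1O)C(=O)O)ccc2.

Molecular formula from the SMILES: C16H16O3.
DoU = (2C + 2 + N − H − X)/2 = (2·16 + 2 + 0 − 16 − 0)/2 = 18/2 = 9.
(Structurally: 2 ring(s) + 7 π bond(s) = 9.)

9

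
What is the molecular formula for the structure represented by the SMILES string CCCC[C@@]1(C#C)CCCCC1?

Heavy atoms from the SMILES: 12 C.
Implicit hydrogens by atom environment:
  8 × C: 2 H each → 16
  2 × C: no H
  1 × C: 3 H
  1 × C: 1 H
  Total hydrogens = 20.
Molecular formula: C12H20

C12H20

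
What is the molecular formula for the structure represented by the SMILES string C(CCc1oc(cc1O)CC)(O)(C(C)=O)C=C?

Heavy atoms from the SMILES: 13 C, 4 O.
Implicit hydrogens by atom environment:
  4 × C: 2 H each → 8
  3 × C (aromatic): no H
  2 × C: 3 H each → 6
  2 × C: no H
  2 × O: 1 H each → 2
  1 × C (aromatic): 1 H
  1 × C: 1 H
  1 × O (aromatic): no H
  1 × O: no H
  Total hydrogens = 18.
Molecular formula: C13H18O4

C13H18O4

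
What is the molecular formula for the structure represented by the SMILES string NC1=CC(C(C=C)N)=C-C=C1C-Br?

C10H13BrN2

Heavy atoms from the SMILES: 1 Br, 10 C, 2 N.
Implicit hydrogens by atom environment:
  3 × C (aromatic): 1 H each → 3
  3 × C (aromatic): no H
  2 × C: 2 H each → 4
  2 × C: 1 H each → 2
  2 × N: 2 H each → 4
  1 × Br: no H
  Total hydrogens = 13.
Molecular formula: C10H13BrN2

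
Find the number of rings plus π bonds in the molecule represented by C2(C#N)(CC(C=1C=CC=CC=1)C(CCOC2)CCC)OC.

7

Molecular formula from the SMILES: C18H25NO2.
DoU = (2C + 2 + N − H − X)/2 = (2·18 + 2 + 1 − 25 − 0)/2 = 14/2 = 7.
(Structurally: 2 ring(s) + 5 π bond(s) = 7.)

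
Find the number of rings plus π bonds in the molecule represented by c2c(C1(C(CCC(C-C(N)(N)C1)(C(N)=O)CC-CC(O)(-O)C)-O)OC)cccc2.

Molecular formula from the SMILES: C21H35N3O5.
DoU = (2C + 2 + N − H − X)/2 = (2·21 + 2 + 3 − 35 − 0)/2 = 12/2 = 6.
(Structurally: 2 ring(s) + 4 π bond(s) = 6.)

6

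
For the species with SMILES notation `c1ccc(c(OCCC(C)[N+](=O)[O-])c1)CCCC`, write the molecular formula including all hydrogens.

Heavy atoms from the SMILES: 14 C, 1 N, 3 O.
Implicit hydrogens by atom environment:
  5 × C: 2 H each → 10
  4 × C (aromatic): 1 H each → 4
  2 × C: 3 H each → 6
  2 × C (aromatic): no H
  2 × O: no H
  1 × C: 1 H
  1 × N (charge +1): no H
  1 × O (charge -1): no H
  Total hydrogens = 21.
Molecular formula: C14H21NO3

C14H21NO3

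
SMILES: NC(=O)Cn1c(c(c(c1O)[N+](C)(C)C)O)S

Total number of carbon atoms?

9

The symbol for carbon appears 9 times in the SMILES. Lowercase c denotes aromatic carbon and counts toward C.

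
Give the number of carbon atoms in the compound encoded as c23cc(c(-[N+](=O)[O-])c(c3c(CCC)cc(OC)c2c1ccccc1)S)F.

The symbol for carbon appears 20 times in the SMILES. Lowercase c denotes aromatic carbon and counts toward C.

20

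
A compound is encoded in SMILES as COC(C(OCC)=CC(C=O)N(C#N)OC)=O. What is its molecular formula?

C10H14N2O5

Heavy atoms from the SMILES: 10 C, 2 N, 5 O.
Implicit hydrogens by atom environment:
  5 × O: no H
  3 × C: 3 H each → 9
  3 × C: 1 H each → 3
  3 × C: no H
  2 × N: no H
  1 × C: 2 H
  Total hydrogens = 14.
Molecular formula: C10H14N2O5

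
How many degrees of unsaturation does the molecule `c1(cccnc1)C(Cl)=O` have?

Molecular formula from the SMILES: C6H4ClNO.
DoU = (2C + 2 + N − H − X)/2 = (2·6 + 2 + 1 − 4 − 1)/2 = 10/2 = 5.
(Structurally: 1 ring(s) + 4 π bond(s) = 5.)

5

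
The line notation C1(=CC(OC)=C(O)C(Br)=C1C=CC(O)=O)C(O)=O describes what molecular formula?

Heavy atoms from the SMILES: 1 Br, 11 C, 6 O.
Implicit hydrogens by atom environment:
  5 × C (aromatic): no H
  3 × O: 1 H each → 3
  3 × O: no H
  2 × C: 1 H each → 2
  2 × C: no H
  1 × Br: no H
  1 × C: 3 H
  1 × C (aromatic): 1 H
  Total hydrogens = 9.
Molecular formula: C11H9BrO6

C11H9BrO6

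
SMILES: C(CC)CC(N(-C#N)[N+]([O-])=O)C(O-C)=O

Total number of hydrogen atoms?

Hydrogens are implicit in SMILES; fill each atom to its normal valence:
  3 × C: 2 H each → 6
  3 × O: no H
  2 × C: 3 H each → 6
  2 × C: no H
  2 × N: no H
  1 × C: 1 H
  1 × N (charge +1): no H
  1 × O (charge -1): no H
  Total hydrogens = 13.

13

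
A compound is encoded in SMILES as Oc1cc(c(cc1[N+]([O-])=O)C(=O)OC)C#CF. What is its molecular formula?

Heavy atoms from the SMILES: 10 C, 1 F, 1 N, 5 O.
Implicit hydrogens by atom environment:
  4 × C (aromatic): no H
  3 × C: no H
  3 × O: no H
  2 × C (aromatic): 1 H each → 2
  1 × C: 3 H
  1 × F: no H
  1 × N (charge +1): no H
  1 × O: 1 H
  1 × O (charge -1): no H
  Total hydrogens = 6.
Molecular formula: C10H6FNO5

C10H6FNO5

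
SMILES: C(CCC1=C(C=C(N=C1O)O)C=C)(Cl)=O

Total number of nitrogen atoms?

1

The symbol for nitrogen appears 1 time in the SMILES.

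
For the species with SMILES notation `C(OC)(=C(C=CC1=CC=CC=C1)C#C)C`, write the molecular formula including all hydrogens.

Heavy atoms from the SMILES: 14 C, 1 O.
Implicit hydrogens by atom environment:
  5 × C (aromatic): 1 H each → 5
  3 × C: 1 H each → 3
  3 × C: no H
  2 × C: 3 H each → 6
  1 × C (aromatic): no H
  1 × O: no H
  Total hydrogens = 14.
Molecular formula: C14H14O

C14H14O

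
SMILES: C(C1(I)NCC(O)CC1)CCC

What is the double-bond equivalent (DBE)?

1

Molecular formula from the SMILES: C9H18INO.
DoU = (2C + 2 + N − H − X)/2 = (2·9 + 2 + 1 − 18 − 1)/2 = 2/2 = 1.
(Structurally: 1 ring(s) + 0 π bond(s) = 1.)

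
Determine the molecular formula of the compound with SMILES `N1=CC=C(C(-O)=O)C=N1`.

C5H4N2O2

Heavy atoms from the SMILES: 5 C, 2 N, 2 O.
Implicit hydrogens by atom environment:
  3 × C (aromatic): 1 H each → 3
  2 × N (aromatic): no H
  1 × C (aromatic): no H
  1 × C: no H
  1 × O: 1 H
  1 × O: no H
  Total hydrogens = 4.
Molecular formula: C5H4N2O2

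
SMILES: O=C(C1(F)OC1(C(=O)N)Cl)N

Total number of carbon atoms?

4

The symbol for carbon appears 4 times in the SMILES. (Cl is a single chlorine, not C + l.)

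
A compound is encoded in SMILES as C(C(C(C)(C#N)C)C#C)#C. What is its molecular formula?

C9H9N

Heavy atoms from the SMILES: 9 C, 1 N.
Implicit hydrogens by atom environment:
  4 × C: no H
  3 × C: 1 H each → 3
  2 × C: 3 H each → 6
  1 × N: no H
  Total hydrogens = 9.
Molecular formula: C9H9N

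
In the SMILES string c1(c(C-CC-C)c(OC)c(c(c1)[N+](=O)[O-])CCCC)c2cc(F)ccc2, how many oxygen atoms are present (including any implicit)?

3

The symbol for oxygen appears 3 times in the SMILES.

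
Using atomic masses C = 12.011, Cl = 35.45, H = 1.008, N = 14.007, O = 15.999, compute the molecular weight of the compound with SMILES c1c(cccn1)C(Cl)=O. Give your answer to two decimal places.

141.55

Molecular formula: C6H4ClNO.
M = 6×12.011 + 1×35.45 + 4×1.008 + 1×14.007 + 1×15.999 = 141.55 g/mol.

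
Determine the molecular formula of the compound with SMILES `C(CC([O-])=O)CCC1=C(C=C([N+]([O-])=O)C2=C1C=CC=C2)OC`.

Heavy atoms from the SMILES: 16 C, 1 N, 5 O.
Implicit hydrogens by atom environment:
  5 × C (aromatic): 1 H each → 5
  5 × C (aromatic): no H
  4 × C: 2 H each → 8
  3 × O: no H
  2 × O (charge -1): no H
  1 × C: 3 H
  1 × C: no H
  1 × N (charge +1): no H
  Total hydrogens = 16.
Net charge -1.
Molecular formula: C16H16NO5-

C16H16NO5-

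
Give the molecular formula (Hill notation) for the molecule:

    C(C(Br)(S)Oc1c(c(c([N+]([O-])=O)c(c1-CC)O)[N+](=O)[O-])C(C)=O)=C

C13H13BrN2O7S

Heavy atoms from the SMILES: 1 Br, 13 C, 2 N, 7 O, 1 S.
Implicit hydrogens by atom environment:
  6 × C (aromatic): no H
  4 × O: no H
  2 × C: 3 H each → 6
  2 × C: 2 H each → 4
  2 × C: no H
  2 × N (charge +1): no H
  2 × O (charge -1): no H
  1 × Br: no H
  1 × C: 1 H
  1 × O: 1 H
  1 × S: 1 H
  Total hydrogens = 13.
Molecular formula: C13H13BrN2O7S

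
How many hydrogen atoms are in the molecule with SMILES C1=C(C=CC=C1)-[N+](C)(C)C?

14

Hydrogens are implicit in SMILES; fill each atom to its normal valence:
  5 × C (aromatic): 1 H each → 5
  3 × C: 3 H each → 9
  1 × C (aromatic): no H
  1 × N (charge +1): no H
  Total hydrogens = 14.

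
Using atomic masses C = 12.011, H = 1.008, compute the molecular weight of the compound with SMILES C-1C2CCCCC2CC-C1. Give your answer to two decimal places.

Molecular formula: C10H18.
M = 10×12.011 + 18×1.008 = 138.25 g/mol.

138.25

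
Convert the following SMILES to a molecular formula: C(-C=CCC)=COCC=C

C9H14O

Heavy atoms from the SMILES: 9 C, 1 O.
Implicit hydrogens by atom environment:
  5 × C: 1 H each → 5
  3 × C: 2 H each → 6
  1 × C: 3 H
  1 × O: no H
  Total hydrogens = 14.
Molecular formula: C9H14O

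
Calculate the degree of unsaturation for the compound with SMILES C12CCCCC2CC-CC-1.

2

Molecular formula from the SMILES: C10H18.
DoU = (2C + 2 + N − H − X)/2 = (2·10 + 2 + 0 − 18 − 0)/2 = 4/2 = 2.
(Structurally: 2 ring(s) + 0 π bond(s) = 2.)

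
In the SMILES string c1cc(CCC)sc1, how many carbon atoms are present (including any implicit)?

The symbol for carbon appears 7 times in the SMILES. Lowercase c denotes aromatic carbon and counts toward C.

7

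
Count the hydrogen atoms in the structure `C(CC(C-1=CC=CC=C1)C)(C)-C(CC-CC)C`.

28

Hydrogens are implicit in SMILES; fill each atom to its normal valence:
  5 × C (aromatic): 1 H each → 5
  4 × C: 3 H each → 12
  4 × C: 2 H each → 8
  3 × C: 1 H each → 3
  1 × C (aromatic): no H
  Total hydrogens = 28.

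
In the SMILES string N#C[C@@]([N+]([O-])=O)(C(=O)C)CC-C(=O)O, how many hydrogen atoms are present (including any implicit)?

8

Hydrogens are implicit in SMILES; fill each atom to its normal valence:
  4 × C: no H
  3 × O: no H
  2 × C: 2 H each → 4
  1 × C: 3 H
  1 × N: no H
  1 × N (charge +1): no H
  1 × O: 1 H
  1 × O (charge -1): no H
  Total hydrogens = 8.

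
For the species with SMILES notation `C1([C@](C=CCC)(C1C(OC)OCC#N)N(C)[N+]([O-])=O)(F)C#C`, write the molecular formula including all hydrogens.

Heavy atoms from the SMILES: 14 C, 1 F, 3 N, 4 O.
Implicit hydrogens by atom environment:
  5 × C: 1 H each → 5
  4 × C: no H
  3 × C: 3 H each → 9
  3 × O: no H
  2 × C: 2 H each → 4
  2 × N: no H
  1 × F: no H
  1 × N (charge +1): no H
  1 × O (charge -1): no H
  Total hydrogens = 18.
Molecular formula: C14H18FN3O4

C14H18FN3O4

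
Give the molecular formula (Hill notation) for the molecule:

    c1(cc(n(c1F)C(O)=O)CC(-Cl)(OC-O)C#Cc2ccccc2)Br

Heavy atoms from the SMILES: 1 Br, 16 C, 1 Cl, 1 F, 1 N, 4 O.
Implicit hydrogens by atom environment:
  6 × C (aromatic): 1 H each → 6
  4 × C (aromatic): no H
  4 × C: no H
  2 × C: 2 H each → 4
  2 × O: 1 H each → 2
  2 × O: no H
  1 × Br: no H
  1 × Cl: no H
  1 × F: no H
  1 × N (aromatic): no H
  Total hydrogens = 12.
Molecular formula: C16H12BrClFNO4

C16H12BrClFNO4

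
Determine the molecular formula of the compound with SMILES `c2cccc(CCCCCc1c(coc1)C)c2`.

Heavy atoms from the SMILES: 16 C, 1 O.
Implicit hydrogens by atom environment:
  7 × C (aromatic): 1 H each → 7
  5 × C: 2 H each → 10
  3 × C (aromatic): no H
  1 × C: 3 H
  1 × O (aromatic): no H
  Total hydrogens = 20.
Molecular formula: C16H20O

C16H20O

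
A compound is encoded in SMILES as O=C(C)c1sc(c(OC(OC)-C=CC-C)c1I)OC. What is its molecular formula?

Heavy atoms from the SMILES: 13 C, 1 I, 4 O, 1 S.
Implicit hydrogens by atom environment:
  4 × C: 3 H each → 12
  4 × C (aromatic): no H
  4 × O: no H
  3 × C: 1 H each → 3
  1 × C: 2 H
  1 × C: no H
  1 × I: no H
  1 × S (aromatic): no H
  Total hydrogens = 17.
Molecular formula: C13H17IO4S

C13H17IO4S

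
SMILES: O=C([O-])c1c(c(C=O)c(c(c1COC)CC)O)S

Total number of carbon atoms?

The symbol for carbon appears 12 times in the SMILES. Lowercase c denotes aromatic carbon and counts toward C.

12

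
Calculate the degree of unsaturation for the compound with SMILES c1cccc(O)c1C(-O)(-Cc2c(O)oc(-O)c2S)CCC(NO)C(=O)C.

8

Molecular formula from the SMILES: C17H21NO7S.
DoU = (2C + 2 + N − H − X)/2 = (2·17 + 2 + 1 − 21 − 0)/2 = 16/2 = 8.
(Structurally: 2 ring(s) + 6 π bond(s) = 8.)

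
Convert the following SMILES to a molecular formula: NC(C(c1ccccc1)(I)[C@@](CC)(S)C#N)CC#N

C14H16IN3S

Heavy atoms from the SMILES: 14 C, 1 I, 3 N, 1 S.
Implicit hydrogens by atom environment:
  5 × C (aromatic): 1 H each → 5
  4 × C: no H
  2 × C: 2 H each → 4
  2 × N: no H
  1 × C: 3 H
  1 × C: 1 H
  1 × C (aromatic): no H
  1 × I: no H
  1 × N: 2 H
  1 × S: 1 H
  Total hydrogens = 16.
Molecular formula: C14H16IN3S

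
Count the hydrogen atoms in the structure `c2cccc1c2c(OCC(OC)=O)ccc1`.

12

Hydrogens are implicit in SMILES; fill each atom to its normal valence:
  7 × C (aromatic): 1 H each → 7
  3 × C (aromatic): no H
  3 × O: no H
  1 × C: 3 H
  1 × C: 2 H
  1 × C: no H
  Total hydrogens = 12.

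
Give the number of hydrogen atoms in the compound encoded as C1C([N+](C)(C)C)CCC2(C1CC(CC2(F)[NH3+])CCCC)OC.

37

Hydrogens are implicit in SMILES; fill each atom to its normal valence:
  8 × C: 2 H each → 16
  5 × C: 3 H each → 15
  3 × C: 1 H each → 3
  2 × C: no H
  1 × F: no H
  1 × N (charge +1): 3 H
  1 × N (charge +1): no H
  1 × O: no H
  Total hydrogens = 37.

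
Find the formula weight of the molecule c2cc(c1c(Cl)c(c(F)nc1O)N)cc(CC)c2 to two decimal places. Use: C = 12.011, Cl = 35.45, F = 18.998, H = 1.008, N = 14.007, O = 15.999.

266.70

Molecular formula: C13H12ClFN2O.
M = 13×12.011 + 1×35.45 + 1×18.998 + 12×1.008 + 2×14.007 + 1×15.999 = 266.70 g/mol.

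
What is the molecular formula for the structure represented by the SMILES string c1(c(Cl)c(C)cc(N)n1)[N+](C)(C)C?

Heavy atoms from the SMILES: 9 C, 1 Cl, 3 N.
Implicit hydrogens by atom environment:
  4 × C: 3 H each → 12
  4 × C (aromatic): no H
  1 × C (aromatic): 1 H
  1 × Cl: no H
  1 × N: 2 H
  1 × N (aromatic): no H
  1 × N (charge +1): no H
  Total hydrogens = 15.
Net charge +1.
Molecular formula: C9H15ClN3+

C9H15ClN3+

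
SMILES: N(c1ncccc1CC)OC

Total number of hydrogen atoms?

12

Hydrogens are implicit in SMILES; fill each atom to its normal valence:
  3 × C (aromatic): 1 H each → 3
  2 × C: 3 H each → 6
  2 × C (aromatic): no H
  1 × C: 2 H
  1 × N: 1 H
  1 × N (aromatic): no H
  1 × O: no H
  Total hydrogens = 12.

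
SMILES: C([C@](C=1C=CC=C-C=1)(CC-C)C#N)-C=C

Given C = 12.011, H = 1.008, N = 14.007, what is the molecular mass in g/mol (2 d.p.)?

199.30

Molecular formula: C14H17N.
M = 14×12.011 + 17×1.008 + 1×14.007 = 199.30 g/mol.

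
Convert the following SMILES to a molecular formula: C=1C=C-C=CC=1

Heavy atoms from the SMILES: 6 C.
Implicit hydrogens by atom environment:
  6 × C (aromatic): 1 H each → 6
  Total hydrogens = 6.
Molecular formula: C6H6

C6H6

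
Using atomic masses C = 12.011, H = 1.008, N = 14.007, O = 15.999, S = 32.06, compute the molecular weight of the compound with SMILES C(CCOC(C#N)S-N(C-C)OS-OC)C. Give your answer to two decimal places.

266.37

Molecular formula: C9H18N2O3S2.
M = 9×12.011 + 18×1.008 + 2×14.007 + 3×15.999 + 2×32.06 = 266.37 g/mol.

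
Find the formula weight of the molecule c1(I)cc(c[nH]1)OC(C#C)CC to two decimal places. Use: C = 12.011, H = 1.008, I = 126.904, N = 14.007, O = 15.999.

Molecular formula: C9H10INO.
M = 9×12.011 + 10×1.008 + 1×126.904 + 1×14.007 + 1×15.999 = 275.09 g/mol.

275.09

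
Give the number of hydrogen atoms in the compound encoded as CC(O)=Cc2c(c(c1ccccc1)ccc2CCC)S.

Hydrogens are implicit in SMILES; fill each atom to its normal valence:
  7 × C (aromatic): 1 H each → 7
  5 × C (aromatic): no H
  2 × C: 3 H each → 6
  2 × C: 2 H each → 4
  1 × C: 1 H
  1 × C: no H
  1 × O: 1 H
  1 × S: 1 H
  Total hydrogens = 20.

20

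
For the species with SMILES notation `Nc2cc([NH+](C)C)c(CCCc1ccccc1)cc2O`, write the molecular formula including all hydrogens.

Heavy atoms from the SMILES: 17 C, 2 N, 1 O.
Implicit hydrogens by atom environment:
  7 × C (aromatic): 1 H each → 7
  5 × C (aromatic): no H
  3 × C: 2 H each → 6
  2 × C: 3 H each → 6
  1 × N: 2 H
  1 × N (charge +1): 1 H
  1 × O: 1 H
  Total hydrogens = 23.
Net charge +1.
Molecular formula: C17H23N2O+

C17H23N2O+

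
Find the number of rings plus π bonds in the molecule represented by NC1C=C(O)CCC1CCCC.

Molecular formula from the SMILES: C10H19NO.
DoU = (2C + 2 + N − H − X)/2 = (2·10 + 2 + 1 − 19 − 0)/2 = 4/2 = 2.
(Structurally: 1 ring(s) + 1 π bond(s) = 2.)

2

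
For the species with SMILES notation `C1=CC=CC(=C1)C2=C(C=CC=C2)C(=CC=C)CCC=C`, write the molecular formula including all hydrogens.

Heavy atoms from the SMILES: 20 C.
Implicit hydrogens by atom environment:
  9 × C (aromatic): 1 H each → 9
  4 × C: 2 H each → 8
  3 × C: 1 H each → 3
  3 × C (aromatic): no H
  1 × C: no H
  Total hydrogens = 20.
Molecular formula: C20H20

C20H20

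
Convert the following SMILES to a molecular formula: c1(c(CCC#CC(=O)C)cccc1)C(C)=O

C14H14O2

Heavy atoms from the SMILES: 14 C, 2 O.
Implicit hydrogens by atom environment:
  4 × C (aromatic): 1 H each → 4
  4 × C: no H
  2 × C: 3 H each → 6
  2 × C: 2 H each → 4
  2 × C (aromatic): no H
  2 × O: no H
  Total hydrogens = 14.
Molecular formula: C14H14O2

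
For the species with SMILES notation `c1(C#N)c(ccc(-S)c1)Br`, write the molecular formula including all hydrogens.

Heavy atoms from the SMILES: 1 Br, 7 C, 1 N, 1 S.
Implicit hydrogens by atom environment:
  3 × C (aromatic): 1 H each → 3
  3 × C (aromatic): no H
  1 × Br: no H
  1 × C: no H
  1 × N: no H
  1 × S: 1 H
  Total hydrogens = 4.
Molecular formula: C7H4BrNS

C7H4BrNS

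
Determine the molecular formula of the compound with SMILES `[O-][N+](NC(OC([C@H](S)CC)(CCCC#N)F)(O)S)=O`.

Heavy atoms from the SMILES: 9 C, 1 F, 3 N, 4 O, 2 S.
Implicit hydrogens by atom environment:
  4 × C: 2 H each → 8
  3 × C: no H
  2 × O: no H
  2 × S: 1 H each → 2
  1 × C: 3 H
  1 × C: 1 H
  1 × F: no H
  1 × N: 1 H
  1 × N (charge +1): no H
  1 × N: no H
  1 × O: 1 H
  1 × O (charge -1): no H
  Total hydrogens = 16.
Molecular formula: C9H16FN3O4S2

C9H16FN3O4S2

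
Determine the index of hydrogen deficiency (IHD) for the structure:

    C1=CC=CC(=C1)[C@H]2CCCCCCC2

Molecular formula from the SMILES: C14H20.
DoU = (2C + 2 + N − H − X)/2 = (2·14 + 2 + 0 − 20 − 0)/2 = 10/2 = 5.
(Structurally: 2 ring(s) + 3 π bond(s) = 5.)

5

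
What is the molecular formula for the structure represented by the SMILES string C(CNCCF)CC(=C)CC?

C9H18FN

Heavy atoms from the SMILES: 9 C, 1 F, 1 N.
Implicit hydrogens by atom environment:
  7 × C: 2 H each → 14
  1 × C: 3 H
  1 × C: no H
  1 × F: no H
  1 × N: 1 H
  Total hydrogens = 18.
Molecular formula: C9H18FN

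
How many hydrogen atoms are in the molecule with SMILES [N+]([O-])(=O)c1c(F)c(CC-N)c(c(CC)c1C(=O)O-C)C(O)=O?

Hydrogens are implicit in SMILES; fill each atom to its normal valence:
  6 × C (aromatic): no H
  4 × O: no H
  3 × C: 2 H each → 6
  2 × C: 3 H each → 6
  2 × C: no H
  1 × F: no H
  1 × N: 2 H
  1 × N (charge +1): no H
  1 × O: 1 H
  1 × O (charge -1): no H
  Total hydrogens = 15.

15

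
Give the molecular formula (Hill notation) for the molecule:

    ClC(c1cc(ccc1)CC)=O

Heavy atoms from the SMILES: 9 C, 1 Cl, 1 O.
Implicit hydrogens by atom environment:
  4 × C (aromatic): 1 H each → 4
  2 × C (aromatic): no H
  1 × C: 3 H
  1 × C: 2 H
  1 × C: no H
  1 × Cl: no H
  1 × O: no H
  Total hydrogens = 9.
Molecular formula: C9H9ClO

C9H9ClO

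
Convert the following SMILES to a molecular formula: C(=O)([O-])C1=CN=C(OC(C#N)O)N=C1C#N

C8H3N4O4-

Heavy atoms from the SMILES: 8 C, 4 N, 4 O.
Implicit hydrogens by atom environment:
  3 × C (aromatic): no H
  3 × C: no H
  2 × N (aromatic): no H
  2 × N: no H
  2 × O: no H
  1 × C (aromatic): 1 H
  1 × C: 1 H
  1 × O: 1 H
  1 × O (charge -1): no H
  Total hydrogens = 3.
Net charge -1.
Molecular formula: C8H3N4O4-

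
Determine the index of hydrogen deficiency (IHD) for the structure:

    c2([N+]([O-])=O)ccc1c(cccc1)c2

8

Molecular formula from the SMILES: C10H7NO2.
DoU = (2C + 2 + N − H − X)/2 = (2·10 + 2 + 1 − 7 − 0)/2 = 16/2 = 8.
(Structurally: 2 ring(s) + 6 π bond(s) = 8.)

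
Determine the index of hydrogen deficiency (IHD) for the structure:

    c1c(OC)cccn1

Molecular formula from the SMILES: C6H7NO.
DoU = (2C + 2 + N − H − X)/2 = (2·6 + 2 + 1 − 7 − 0)/2 = 8/2 = 4.
(Structurally: 1 ring(s) + 3 π bond(s) = 4.)

4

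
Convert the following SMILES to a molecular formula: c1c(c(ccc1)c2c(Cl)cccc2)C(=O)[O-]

Heavy atoms from the SMILES: 13 C, 1 Cl, 2 O.
Implicit hydrogens by atom environment:
  8 × C (aromatic): 1 H each → 8
  4 × C (aromatic): no H
  1 × C: no H
  1 × Cl: no H
  1 × O: no H
  1 × O (charge -1): no H
  Total hydrogens = 8.
Net charge -1.
Molecular formula: C13H8ClO2-

C13H8ClO2-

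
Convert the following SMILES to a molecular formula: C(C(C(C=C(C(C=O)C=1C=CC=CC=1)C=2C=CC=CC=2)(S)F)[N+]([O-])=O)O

C19H18FNO4S

Heavy atoms from the SMILES: 19 C, 1 F, 1 N, 4 O, 1 S.
Implicit hydrogens by atom environment:
  10 × C (aromatic): 1 H each → 10
  4 × C: 1 H each → 4
  2 × C: no H
  2 × C (aromatic): no H
  2 × O: no H
  1 × C: 2 H
  1 × F: no H
  1 × N (charge +1): no H
  1 × O: 1 H
  1 × O (charge -1): no H
  1 × S: 1 H
  Total hydrogens = 18.
Molecular formula: C19H18FNO4S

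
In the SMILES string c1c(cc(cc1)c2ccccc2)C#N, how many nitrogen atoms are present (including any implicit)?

The symbol for nitrogen appears 1 time in the SMILES.

1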